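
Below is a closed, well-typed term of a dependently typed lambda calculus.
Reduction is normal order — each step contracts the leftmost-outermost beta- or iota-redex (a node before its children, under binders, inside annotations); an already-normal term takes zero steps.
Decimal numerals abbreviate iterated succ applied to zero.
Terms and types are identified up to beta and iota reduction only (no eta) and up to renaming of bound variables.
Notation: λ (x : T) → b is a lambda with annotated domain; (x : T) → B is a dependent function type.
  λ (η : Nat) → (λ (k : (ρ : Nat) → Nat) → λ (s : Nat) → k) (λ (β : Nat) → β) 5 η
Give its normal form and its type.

normal form:
  λ (η : Nat) → η
the term's type:
  (η : Nat) → Nat
observation: 3 normal-order steps separate the term from its normal form.


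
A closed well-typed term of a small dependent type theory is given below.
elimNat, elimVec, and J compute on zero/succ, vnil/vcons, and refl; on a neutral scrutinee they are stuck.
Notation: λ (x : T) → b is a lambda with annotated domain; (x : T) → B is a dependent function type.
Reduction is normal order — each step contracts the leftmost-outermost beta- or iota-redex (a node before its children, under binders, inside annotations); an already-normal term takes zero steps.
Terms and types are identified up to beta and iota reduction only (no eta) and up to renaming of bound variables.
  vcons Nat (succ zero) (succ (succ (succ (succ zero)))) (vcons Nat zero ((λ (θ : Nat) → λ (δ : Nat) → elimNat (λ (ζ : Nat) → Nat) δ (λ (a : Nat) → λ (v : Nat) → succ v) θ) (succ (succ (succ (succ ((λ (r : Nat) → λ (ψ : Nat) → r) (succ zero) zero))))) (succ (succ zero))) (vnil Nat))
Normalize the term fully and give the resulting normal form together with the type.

reduced normal form:
  vcons Nat (succ zero) (succ (succ (succ (succ zero)))) (vcons Nat zero (succ (succ (succ (succ (succ (succ (succ zero))))))) (vnil Nat))
the term's type:
  Vec Nat (succ (succ zero))
observation: the first redex contracted is a beta-redex; the normal form is reached in 20 normal-order steps.


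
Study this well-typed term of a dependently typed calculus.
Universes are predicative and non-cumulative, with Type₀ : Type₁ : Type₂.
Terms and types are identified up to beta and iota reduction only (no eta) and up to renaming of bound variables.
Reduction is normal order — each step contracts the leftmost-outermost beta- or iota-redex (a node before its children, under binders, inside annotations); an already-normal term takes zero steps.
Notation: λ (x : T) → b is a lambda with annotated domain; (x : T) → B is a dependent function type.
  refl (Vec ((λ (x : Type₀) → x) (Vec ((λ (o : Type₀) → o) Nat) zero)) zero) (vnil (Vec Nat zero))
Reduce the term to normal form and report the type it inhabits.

resulting normal form:
  refl (Vec (Vec Nat zero) zero) (vnil (Vec Nat zero))
type:
  Eq (Vec (Vec Nat zero) zero) (vnil (Vec Nat zero)) (vnil (Vec Nat zero))


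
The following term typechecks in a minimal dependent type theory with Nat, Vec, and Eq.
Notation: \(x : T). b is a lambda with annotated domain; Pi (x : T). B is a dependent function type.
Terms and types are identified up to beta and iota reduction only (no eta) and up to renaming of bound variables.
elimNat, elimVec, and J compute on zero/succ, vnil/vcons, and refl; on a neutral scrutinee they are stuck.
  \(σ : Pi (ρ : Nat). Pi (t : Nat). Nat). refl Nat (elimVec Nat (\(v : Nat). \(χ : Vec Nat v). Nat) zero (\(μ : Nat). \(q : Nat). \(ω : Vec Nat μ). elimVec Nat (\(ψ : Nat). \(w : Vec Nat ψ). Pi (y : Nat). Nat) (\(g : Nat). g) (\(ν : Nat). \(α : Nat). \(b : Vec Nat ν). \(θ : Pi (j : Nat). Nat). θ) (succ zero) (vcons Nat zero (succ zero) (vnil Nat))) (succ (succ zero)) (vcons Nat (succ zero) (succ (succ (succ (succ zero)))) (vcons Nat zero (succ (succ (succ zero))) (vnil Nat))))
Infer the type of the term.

type:
  Pi (σ : Pi (ρ : Nat). Pi (t : Nat). Nat). Eq Nat zero zero


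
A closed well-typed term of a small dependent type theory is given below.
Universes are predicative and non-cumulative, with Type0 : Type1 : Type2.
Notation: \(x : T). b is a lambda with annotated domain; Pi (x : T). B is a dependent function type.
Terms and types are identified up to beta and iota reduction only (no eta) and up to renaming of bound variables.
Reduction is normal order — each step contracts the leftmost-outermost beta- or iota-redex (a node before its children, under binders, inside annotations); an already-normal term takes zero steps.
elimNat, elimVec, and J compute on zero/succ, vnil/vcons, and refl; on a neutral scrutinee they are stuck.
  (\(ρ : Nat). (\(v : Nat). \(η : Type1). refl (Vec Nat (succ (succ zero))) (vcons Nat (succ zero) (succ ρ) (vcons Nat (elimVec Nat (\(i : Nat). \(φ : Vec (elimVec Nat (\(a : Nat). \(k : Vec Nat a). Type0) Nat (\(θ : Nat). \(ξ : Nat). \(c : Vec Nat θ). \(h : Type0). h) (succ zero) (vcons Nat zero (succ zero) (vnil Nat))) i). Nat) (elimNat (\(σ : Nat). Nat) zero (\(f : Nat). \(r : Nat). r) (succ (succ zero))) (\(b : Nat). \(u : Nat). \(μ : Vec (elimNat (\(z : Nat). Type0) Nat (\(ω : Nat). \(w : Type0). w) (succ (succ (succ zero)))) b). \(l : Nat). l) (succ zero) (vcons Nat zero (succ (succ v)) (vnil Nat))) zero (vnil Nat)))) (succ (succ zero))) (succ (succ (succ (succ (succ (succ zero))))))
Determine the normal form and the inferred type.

normal form:
  \(ρ : Type1). refl (Vec Nat (succ (succ zero))) (vcons Nat (succ zero) (succ (succ (succ (succ (succ (succ (succ zero))))))) (vcons Nat zero zero (vnil Nat)))
type:
  Pi (ρ : Type1). Eq (Vec Nat (succ (succ zero))) (vcons Nat (succ zero) (succ (succ (succ (succ (succ (succ (succ zero))))))) (vcons Nat zero zero (vnil Nat))) (vcons Nat (succ zero) (succ (succ (succ (succ (succ (succ (succ zero))))))) (vcons Nat zero zero (vnil Nat)))
observation: 15 normal-order steps separate the term from its normal form.


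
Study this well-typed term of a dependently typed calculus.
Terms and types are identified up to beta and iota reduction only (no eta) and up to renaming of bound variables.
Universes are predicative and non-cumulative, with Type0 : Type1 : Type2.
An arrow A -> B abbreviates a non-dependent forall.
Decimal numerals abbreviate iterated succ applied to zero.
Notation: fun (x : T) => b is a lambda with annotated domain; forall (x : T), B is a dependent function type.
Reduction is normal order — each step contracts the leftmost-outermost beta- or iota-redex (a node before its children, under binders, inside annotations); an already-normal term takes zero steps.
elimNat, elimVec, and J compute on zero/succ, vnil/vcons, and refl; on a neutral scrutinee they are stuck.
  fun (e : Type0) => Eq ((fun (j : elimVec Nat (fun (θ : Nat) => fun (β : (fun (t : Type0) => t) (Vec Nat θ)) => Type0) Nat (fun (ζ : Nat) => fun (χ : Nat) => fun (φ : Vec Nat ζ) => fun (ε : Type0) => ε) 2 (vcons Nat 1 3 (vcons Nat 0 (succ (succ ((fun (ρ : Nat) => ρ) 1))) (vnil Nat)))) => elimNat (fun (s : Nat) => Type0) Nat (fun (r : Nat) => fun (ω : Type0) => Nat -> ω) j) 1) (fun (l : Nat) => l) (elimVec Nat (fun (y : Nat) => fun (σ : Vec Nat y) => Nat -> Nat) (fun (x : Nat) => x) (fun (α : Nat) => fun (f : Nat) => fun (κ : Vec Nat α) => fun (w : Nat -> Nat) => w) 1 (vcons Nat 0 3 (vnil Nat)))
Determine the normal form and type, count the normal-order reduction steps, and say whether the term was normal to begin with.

resulting normal form:
  fun (e : Type0) => Eq (Nat -> Nat) (fun (j : Nat) => j) (fun (θ : Nat) => θ)
inferred type:
  Type0 -> Type0
reduction steps (normal order): 11
already normal: no
first redex: a beta-redex


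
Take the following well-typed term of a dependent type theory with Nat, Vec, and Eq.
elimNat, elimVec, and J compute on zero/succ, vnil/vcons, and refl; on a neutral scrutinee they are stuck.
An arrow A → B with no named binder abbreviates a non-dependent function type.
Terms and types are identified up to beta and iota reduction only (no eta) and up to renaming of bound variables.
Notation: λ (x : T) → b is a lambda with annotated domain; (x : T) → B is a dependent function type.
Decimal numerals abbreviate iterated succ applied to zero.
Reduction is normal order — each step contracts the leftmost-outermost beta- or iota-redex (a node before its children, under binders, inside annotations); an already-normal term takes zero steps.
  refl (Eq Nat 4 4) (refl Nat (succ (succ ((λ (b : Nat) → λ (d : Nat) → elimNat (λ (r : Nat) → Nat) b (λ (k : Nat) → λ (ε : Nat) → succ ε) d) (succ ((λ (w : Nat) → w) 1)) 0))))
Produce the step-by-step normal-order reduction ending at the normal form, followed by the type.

reduction (normal order):
  refl (Eq Nat 4 4) (refl Nat (succ (succ ((λ (b : Nat) → λ (d : Nat) → elimNat (λ (r : Nat) → Nat) b (λ (k : Nat) → λ (ε : Nat) → succ ε) d) (succ ((λ (w : Nat) → w) 1)) 0))))
  ~> refl (Eq Nat 4 4) (refl Nat (succ (succ ((λ (b : Nat) → elimNat (λ (d : Nat) → Nat) (succ ((λ (r : Nat) → r) 1)) (λ (k : Nat) → λ (ε : Nat) → succ ε) b) 0))))
  ~> refl (Eq Nat 4 4) (refl Nat (succ (succ (elimNat (λ (b : Nat) → Nat) (succ ((λ (d : Nat) → d) 1)) (λ (r : Nat) → λ (k : Nat) → succ k) 0))))
  ~> refl (Eq Nat 4 4) (refl Nat (succ (succ (succ ((λ (b : Nat) → b) 1)))))
  ~> refl (Eq Nat 4 4) (refl Nat 4)
inferred type:
  Eq (Eq Nat 4 4) (refl Nat 4) (refl Nat 4)


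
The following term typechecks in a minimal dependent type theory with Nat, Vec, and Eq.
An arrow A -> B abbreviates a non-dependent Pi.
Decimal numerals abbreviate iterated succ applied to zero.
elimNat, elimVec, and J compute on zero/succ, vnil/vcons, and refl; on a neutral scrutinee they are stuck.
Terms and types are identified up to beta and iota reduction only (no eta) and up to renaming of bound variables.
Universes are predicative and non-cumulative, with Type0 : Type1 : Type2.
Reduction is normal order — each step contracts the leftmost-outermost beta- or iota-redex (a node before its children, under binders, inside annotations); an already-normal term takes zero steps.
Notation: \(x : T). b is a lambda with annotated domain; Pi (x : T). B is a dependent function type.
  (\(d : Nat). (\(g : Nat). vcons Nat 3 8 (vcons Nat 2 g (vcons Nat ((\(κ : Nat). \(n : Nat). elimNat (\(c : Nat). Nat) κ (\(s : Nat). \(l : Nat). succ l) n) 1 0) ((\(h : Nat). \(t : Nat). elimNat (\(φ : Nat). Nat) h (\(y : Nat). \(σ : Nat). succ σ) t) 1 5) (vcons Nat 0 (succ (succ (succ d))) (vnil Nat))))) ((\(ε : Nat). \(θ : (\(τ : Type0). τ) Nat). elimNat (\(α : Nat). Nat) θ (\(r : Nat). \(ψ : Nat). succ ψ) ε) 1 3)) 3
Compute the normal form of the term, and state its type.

reduced normal form:
  vcons Nat 3 8 (vcons Nat 2 4 (vcons Nat 1 6 (vcons Nat 0 6 (vnil Nat))))
the term's type:
  Vec Nat 4
observation: 29 normal-order steps separate the term from its normal form.


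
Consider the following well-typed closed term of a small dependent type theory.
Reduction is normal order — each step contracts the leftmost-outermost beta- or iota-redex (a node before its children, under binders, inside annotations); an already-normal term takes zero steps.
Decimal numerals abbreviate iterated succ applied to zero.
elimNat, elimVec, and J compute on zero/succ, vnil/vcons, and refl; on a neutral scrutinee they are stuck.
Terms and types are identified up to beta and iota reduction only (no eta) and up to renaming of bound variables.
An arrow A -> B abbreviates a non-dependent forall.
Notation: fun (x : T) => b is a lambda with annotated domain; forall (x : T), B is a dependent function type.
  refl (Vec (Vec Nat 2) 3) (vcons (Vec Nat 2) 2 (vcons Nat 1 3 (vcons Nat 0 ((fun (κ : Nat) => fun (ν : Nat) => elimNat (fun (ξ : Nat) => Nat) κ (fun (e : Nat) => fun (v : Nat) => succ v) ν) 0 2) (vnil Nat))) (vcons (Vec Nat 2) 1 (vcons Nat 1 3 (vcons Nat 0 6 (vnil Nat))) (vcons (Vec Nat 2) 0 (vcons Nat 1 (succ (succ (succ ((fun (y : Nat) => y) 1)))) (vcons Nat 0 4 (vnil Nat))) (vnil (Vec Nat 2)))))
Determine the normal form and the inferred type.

normal form:
  refl (Vec (Vec Nat 2) 3) (vcons (Vec Nat 2) 2 (vcons Nat 1 3 (vcons Nat 0 2 (vnil Nat))) (vcons (Vec Nat 2) 1 (vcons Nat 1 3 (vcons Nat 0 6 (vnil Nat))) (vcons (Vec Nat 2) 0 (vcons Nat 1 4 (vcons Nat 0 4 (vnil Nat))) (vnil (Vec Nat 2)))))
inferred type:
  Eq (Vec (Vec Nat 2) 3) (vcons (Vec Nat 2) 2 (vcons Nat 1 3 (vcons Nat 0 2 (vnil Nat))) (vcons (Vec Nat 2) 1 (vcons Nat 1 3 (vcons Nat 0 6 (vnil Nat))) (vcons (Vec Nat 2) 0 (vcons Nat 1 4 (vcons Nat 0 4 (vnil Nat))) (vnil (Vec Nat 2))))) (vcons (Vec Nat 2) 2 (vcons Nat 1 3 (vcons Nat 0 2 (vnil Nat))) (vcons (Vec Nat 2) 1 (vcons Nat 1 3 (vcons Nat 0 6 (vnil Nat))) (vcons (Vec Nat 2) 0 (vcons Nat 1 4 (vcons Nat 0 4 (vnil Nat))) (vnil (Vec Nat 2)))))
observation: contracting a beta-redex first, the term normalizes in 10 steps.


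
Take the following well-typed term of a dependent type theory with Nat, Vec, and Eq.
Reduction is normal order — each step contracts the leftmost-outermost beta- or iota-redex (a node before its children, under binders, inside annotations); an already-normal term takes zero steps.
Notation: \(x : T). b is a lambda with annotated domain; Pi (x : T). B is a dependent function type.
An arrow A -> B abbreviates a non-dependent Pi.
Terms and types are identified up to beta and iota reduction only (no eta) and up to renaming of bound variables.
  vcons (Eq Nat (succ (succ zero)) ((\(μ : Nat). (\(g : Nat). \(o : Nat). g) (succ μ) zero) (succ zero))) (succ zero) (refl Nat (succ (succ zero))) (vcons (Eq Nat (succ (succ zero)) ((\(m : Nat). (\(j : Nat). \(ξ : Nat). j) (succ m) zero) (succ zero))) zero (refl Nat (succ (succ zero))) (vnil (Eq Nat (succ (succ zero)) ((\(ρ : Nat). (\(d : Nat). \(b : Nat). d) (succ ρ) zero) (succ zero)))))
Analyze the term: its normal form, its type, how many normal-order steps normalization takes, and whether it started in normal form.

resulting normal form:
  vcons (Eq Nat (succ (succ zero)) (succ (succ zero))) (succ zero) (refl Nat (succ (succ zero))) (vcons (Eq Nat (succ (succ zero)) (succ (succ zero))) zero (refl Nat (succ (succ zero))) (vnil (Eq Nat (succ (succ zero)) (succ (succ zero)))))
inferred type:
  Vec (Eq Nat (succ (succ zero)) (succ (succ zero))) (succ (succ zero))
steps to reach normal form (normal order): 9
already normal: no
first redex: a beta-redex


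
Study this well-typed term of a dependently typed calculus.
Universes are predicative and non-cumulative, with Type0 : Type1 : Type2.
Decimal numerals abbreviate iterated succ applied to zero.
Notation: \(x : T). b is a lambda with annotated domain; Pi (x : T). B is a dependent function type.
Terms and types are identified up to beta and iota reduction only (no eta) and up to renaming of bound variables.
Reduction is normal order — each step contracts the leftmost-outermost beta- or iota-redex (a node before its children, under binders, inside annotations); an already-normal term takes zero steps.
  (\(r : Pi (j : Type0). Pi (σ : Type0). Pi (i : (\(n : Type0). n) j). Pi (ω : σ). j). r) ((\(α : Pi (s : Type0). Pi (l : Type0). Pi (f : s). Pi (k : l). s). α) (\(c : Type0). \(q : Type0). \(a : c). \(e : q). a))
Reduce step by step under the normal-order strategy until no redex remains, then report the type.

reduction (normal order):
  (\(r : Pi (j : Type0). Pi (σ : Type0). Pi (i : (\(n : Type0). n) j). Pi (ω : σ). j). r) ((\(α : Pi (s : Type0). Pi (l : Type0). Pi (f : s). Pi (k : l). s). α) (\(c : Type0). \(q : Type0). \(a : c). \(e : q). a))
  ~> (\(r : Pi (j : Type0). Pi (σ : Type0). Pi (i : j). Pi (n : σ). j). r) (\(ω : Type0). \(α : Type0). \(s : ω). \(l : α). s)
  ~> \(r : Type0). \(j : Type0). \(σ : r). \(i : j). σ
the term's type:
  Pi (r : Type0). Pi (j : Type0). Pi (σ : r). Pi (i : j). r


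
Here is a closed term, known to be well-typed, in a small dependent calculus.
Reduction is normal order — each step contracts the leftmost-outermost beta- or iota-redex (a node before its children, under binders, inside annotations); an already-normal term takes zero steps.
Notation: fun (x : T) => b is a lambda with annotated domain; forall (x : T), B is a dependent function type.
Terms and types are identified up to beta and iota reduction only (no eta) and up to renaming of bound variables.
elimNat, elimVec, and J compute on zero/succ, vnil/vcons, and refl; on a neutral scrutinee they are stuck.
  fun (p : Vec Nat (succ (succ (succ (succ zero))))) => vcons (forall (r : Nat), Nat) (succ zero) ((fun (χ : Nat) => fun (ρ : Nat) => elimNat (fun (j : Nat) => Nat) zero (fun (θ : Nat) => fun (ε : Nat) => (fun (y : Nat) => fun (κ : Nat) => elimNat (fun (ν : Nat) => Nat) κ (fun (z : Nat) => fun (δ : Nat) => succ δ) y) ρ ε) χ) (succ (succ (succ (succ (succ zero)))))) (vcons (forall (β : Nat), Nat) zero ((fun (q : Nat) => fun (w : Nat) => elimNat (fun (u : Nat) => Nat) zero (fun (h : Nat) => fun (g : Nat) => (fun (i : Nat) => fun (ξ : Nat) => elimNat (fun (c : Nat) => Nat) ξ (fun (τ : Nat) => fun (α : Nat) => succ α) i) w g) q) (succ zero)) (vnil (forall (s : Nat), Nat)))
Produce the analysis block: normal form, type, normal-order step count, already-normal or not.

reduced normal form:
  fun (p : Vec Nat (succ (succ (succ (succ zero))))) => vcons (forall (r : Nat), Nat) (succ zero) (fun (χ : Nat) => elimNat (fun (ρ : Nat) => Nat) (elimNat (fun (j : Nat) => Nat) (elimNat (fun (θ : Nat) => Nat) (elimNat (fun (ε : Nat) => Nat) (elimNat (fun (y : Nat) => Nat) zero (fun (κ : Nat) => fun (ν : Nat) => succ ν) χ) (fun (z : Nat) => fun (δ : Nat) => succ δ) χ) (fun (β : Nat) => fun (q : Nat) => succ q) χ) (fun (w : Nat) => fun (u : Nat) => succ u) χ) (fun (h : Nat) => fun (g : Nat) => succ g) χ) (vcons (forall (i : Nat), Nat) zero (fun (ξ : Nat) => elimNat (fun (c : Nat) => Nat) zero (fun (τ : Nat) => fun (α : Nat) => succ α) ξ) (vnil (forall (s : Nat), Nat)))
type:
  forall (p : Vec Nat (succ (succ (succ (succ zero))))), Vec (forall (r : Nat), Nat) (succ (succ zero))
normal-order step count: 34
already normal: no
first contracted redex: a beta-redex


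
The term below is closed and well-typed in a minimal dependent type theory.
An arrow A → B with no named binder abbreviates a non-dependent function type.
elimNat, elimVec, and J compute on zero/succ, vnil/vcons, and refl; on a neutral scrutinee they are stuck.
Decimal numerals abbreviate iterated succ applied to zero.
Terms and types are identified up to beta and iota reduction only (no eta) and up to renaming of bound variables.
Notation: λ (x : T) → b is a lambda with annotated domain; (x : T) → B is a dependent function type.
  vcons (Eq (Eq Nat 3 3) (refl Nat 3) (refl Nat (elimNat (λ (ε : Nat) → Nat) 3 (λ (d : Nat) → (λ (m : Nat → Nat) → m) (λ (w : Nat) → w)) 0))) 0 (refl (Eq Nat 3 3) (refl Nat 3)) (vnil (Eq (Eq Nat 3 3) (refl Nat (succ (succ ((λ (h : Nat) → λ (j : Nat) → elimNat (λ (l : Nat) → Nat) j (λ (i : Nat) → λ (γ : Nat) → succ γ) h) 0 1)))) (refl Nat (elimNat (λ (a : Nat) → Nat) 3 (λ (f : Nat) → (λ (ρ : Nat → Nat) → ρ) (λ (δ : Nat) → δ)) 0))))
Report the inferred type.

type:
  Vec (Eq (Eq Nat 3 3) (refl Nat 3) (refl Nat 3)) 1


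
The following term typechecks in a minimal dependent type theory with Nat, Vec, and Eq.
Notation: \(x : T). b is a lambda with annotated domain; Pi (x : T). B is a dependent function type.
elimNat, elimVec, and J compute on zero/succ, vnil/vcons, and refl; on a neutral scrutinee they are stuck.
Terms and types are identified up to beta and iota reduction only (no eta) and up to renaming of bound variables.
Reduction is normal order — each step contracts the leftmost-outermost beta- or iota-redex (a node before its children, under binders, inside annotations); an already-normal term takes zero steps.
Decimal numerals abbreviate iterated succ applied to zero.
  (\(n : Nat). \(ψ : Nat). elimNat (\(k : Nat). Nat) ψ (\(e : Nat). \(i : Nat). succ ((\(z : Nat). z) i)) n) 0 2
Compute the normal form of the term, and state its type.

normal form:
  2
inferred type:
  Nat


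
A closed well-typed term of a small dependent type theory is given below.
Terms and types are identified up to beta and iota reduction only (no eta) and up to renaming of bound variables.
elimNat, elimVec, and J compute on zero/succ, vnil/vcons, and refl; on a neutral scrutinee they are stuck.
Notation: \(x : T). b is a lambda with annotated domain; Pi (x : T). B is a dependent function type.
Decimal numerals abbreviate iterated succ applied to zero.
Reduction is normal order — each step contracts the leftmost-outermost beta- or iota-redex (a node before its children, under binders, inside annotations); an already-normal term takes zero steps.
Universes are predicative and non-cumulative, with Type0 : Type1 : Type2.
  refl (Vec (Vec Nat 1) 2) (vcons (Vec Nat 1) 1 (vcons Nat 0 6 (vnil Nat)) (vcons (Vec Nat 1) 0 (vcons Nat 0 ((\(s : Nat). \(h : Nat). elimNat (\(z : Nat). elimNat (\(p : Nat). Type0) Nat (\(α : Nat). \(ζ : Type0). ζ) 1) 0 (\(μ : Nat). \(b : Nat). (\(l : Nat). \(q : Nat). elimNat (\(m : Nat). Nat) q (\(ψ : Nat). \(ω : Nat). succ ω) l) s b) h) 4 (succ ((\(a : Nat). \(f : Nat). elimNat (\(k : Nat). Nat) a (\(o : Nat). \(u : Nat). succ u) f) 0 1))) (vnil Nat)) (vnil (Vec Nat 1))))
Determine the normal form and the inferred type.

normal form:
  refl (Vec (Vec Nat 1) 2) (vcons (Vec Nat 1) 1 (vcons Nat 0 6 (vnil Nat)) (vcons (Vec Nat 1) 0 (vcons Nat 0 8 (vnil Nat)) (vnil (Vec Nat 1))))
type:
  Eq (Vec (Vec Nat 1) 2) (vcons (Vec Nat 1) 1 (vcons Nat 0 6 (vnil Nat)) (vcons (Vec Nat 1) 0 (vcons Nat 0 8 (vnil Nat)) (vnil (Vec Nat 1)))) (vcons (Vec Nat 1) 1 (vcons Nat 0 6 (vnil Nat)) (vcons (Vec Nat 1) 0 (vcons Nat 0 8 (vnil Nat)) (vnil (Vec Nat 1))))


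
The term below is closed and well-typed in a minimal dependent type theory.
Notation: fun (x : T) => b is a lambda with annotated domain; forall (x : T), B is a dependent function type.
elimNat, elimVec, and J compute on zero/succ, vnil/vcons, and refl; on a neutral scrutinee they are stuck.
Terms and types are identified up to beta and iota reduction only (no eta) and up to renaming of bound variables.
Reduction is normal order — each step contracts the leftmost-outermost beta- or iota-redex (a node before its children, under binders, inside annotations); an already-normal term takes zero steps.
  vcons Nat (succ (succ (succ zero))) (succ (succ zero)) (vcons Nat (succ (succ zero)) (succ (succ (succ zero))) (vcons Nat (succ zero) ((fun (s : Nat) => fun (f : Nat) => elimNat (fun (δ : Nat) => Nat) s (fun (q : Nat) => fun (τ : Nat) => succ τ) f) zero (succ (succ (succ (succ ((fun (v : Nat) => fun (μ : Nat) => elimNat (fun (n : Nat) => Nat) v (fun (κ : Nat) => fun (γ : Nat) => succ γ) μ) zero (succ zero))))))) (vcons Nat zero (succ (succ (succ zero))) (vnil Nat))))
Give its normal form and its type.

normal form:
  vcons Nat (succ (succ (succ zero))) (succ (succ zero)) (vcons Nat (succ (succ zero)) (succ (succ (succ zero))) (vcons Nat (succ zero) (succ (succ (succ (succ (succ zero))))) (vcons Nat zero (succ (succ (succ zero))) (vnil Nat))))
type:
  Vec Nat (succ (succ (succ (succ zero))))


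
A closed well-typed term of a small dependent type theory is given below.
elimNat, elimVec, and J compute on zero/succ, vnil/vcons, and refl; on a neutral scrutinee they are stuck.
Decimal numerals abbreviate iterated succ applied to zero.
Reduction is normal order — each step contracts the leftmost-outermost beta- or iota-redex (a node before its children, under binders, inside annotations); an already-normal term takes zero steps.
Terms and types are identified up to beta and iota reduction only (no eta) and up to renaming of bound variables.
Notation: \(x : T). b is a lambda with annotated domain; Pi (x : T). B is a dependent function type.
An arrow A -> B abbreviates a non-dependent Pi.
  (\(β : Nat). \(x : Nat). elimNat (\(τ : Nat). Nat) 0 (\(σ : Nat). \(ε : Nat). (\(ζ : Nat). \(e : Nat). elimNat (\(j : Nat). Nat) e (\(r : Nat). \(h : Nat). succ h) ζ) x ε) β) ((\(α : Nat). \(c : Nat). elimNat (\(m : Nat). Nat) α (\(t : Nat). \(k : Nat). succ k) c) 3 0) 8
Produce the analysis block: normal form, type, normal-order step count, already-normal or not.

reduced normal form:
  24
type:
  Nat
reduction steps (normal order): 42
already normal: no
first redex: a beta-redex


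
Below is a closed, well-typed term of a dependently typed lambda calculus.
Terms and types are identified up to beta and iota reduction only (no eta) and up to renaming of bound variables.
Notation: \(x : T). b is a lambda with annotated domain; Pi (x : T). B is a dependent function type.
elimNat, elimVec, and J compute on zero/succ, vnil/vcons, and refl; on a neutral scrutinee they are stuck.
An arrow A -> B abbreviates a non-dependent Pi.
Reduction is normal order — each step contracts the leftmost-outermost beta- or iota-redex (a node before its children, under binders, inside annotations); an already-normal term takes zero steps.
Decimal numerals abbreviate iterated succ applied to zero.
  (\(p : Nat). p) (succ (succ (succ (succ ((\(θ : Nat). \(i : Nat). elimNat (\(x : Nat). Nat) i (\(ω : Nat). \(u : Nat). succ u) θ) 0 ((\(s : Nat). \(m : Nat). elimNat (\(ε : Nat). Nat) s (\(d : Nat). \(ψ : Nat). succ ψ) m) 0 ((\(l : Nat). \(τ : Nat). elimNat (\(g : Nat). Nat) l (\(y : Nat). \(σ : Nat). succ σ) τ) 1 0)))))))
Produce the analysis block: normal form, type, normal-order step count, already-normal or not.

reduced normal form:
  5
inferred type:
  Nat
steps to reach normal form (normal order): 13
started in normal form: no
first contracted redex: a beta-redex


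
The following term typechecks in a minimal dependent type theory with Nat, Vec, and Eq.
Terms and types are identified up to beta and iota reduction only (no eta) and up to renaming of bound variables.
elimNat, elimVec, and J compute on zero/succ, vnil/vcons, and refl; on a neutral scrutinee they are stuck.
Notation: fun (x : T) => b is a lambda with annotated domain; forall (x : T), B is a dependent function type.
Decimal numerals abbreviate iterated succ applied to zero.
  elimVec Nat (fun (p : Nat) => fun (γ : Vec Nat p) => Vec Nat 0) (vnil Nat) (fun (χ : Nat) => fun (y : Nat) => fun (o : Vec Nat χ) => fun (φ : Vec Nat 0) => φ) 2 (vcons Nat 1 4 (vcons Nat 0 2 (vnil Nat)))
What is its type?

inferred type:
  Vec Nat 0


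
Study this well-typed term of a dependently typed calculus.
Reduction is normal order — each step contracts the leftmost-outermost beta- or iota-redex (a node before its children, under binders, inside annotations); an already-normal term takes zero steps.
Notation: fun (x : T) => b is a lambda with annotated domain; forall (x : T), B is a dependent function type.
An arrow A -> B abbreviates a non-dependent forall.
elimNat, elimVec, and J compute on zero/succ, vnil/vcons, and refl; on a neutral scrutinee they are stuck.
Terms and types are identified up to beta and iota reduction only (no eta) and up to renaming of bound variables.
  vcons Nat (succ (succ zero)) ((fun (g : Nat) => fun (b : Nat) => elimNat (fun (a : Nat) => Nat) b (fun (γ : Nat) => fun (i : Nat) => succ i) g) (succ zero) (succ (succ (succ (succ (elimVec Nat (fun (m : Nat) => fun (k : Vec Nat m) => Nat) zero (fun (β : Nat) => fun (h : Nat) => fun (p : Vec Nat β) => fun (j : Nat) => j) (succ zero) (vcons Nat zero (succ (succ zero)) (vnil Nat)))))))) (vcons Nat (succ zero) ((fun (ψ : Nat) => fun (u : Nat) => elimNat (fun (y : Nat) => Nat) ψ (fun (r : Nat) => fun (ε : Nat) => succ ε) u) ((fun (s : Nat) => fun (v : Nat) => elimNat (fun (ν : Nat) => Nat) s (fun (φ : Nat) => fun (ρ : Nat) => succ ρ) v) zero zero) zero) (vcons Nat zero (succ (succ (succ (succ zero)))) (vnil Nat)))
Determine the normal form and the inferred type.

normal form:
  vcons Nat (succ (succ zero)) (succ (succ (succ (succ (succ zero))))) (vcons Nat (succ zero) zero (vcons Nat zero (succ (succ (succ (succ zero)))) (vnil Nat)))
type:
  Vec Nat (succ (succ (succ zero)))


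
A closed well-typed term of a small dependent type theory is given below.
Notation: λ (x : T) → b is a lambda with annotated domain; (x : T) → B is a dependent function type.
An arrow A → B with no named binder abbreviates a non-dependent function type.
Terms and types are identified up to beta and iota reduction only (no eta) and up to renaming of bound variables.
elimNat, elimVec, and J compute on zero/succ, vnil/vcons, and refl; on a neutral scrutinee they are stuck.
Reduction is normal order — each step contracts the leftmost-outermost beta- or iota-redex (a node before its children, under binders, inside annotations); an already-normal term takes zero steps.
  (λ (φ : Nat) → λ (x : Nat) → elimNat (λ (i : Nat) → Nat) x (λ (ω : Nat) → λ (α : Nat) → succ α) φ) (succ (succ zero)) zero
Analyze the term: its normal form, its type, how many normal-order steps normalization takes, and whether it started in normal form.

normal form:
  succ (succ zero)
inferred type:
  Nat
reduction steps (normal order): 9
already normal: no
first redex: a beta-redex


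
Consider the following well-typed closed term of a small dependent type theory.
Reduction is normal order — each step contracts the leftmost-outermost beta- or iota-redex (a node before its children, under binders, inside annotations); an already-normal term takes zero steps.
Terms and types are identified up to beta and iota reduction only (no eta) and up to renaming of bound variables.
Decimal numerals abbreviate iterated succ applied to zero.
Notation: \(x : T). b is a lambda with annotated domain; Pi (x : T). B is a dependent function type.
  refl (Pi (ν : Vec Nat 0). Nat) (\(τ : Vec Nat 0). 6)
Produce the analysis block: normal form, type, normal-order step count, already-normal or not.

resulting normal form:
  refl (Pi (ν : Vec Nat 0). Nat) (\(τ : Vec Nat 0). 6)
the term's type:
  Eq (Pi (ν : Vec Nat 0). Nat) (\(τ : Vec Nat 0). 6) (\(ε : Vec Nat 0). 6)
reduction steps (normal order): 0
started in normal form: yes


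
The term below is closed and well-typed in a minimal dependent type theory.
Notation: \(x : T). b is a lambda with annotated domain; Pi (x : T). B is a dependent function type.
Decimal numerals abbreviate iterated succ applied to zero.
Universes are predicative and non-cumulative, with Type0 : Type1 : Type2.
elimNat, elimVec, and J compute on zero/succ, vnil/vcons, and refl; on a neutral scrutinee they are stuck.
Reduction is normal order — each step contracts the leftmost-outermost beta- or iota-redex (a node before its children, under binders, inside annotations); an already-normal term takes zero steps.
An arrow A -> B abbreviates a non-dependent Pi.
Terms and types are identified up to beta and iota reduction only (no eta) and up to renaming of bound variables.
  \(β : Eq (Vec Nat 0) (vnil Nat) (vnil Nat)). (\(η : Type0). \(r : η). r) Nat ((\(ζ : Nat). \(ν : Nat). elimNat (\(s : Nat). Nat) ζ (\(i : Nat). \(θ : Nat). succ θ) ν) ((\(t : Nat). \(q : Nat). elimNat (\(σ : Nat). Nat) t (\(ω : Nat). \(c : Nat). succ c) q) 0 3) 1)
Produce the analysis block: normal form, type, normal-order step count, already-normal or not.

resulting normal form:
  \(β : Eq (Vec Nat 0) (vnil Nat) (vnil Nat)). 4
the term's type:
  Eq (Vec Nat 0) (vnil Nat) (vnil Nat) -> Nat
reduction steps (normal order): 20
term was already normal: no
first redex: a beta-redex


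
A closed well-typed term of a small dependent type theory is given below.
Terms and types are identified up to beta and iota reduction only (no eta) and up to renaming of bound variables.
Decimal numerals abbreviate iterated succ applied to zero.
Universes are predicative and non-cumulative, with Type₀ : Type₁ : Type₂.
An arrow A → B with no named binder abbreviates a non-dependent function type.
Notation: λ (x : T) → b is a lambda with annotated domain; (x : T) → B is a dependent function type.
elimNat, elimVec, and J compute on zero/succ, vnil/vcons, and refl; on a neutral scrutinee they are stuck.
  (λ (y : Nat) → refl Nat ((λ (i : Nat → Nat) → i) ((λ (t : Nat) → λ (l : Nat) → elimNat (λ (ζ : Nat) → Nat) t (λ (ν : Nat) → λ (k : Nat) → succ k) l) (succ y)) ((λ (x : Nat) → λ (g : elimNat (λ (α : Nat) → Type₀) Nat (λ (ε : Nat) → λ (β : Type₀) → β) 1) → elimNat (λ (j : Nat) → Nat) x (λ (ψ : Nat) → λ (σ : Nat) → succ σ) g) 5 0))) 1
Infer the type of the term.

type:
  Eq Nat 7 7


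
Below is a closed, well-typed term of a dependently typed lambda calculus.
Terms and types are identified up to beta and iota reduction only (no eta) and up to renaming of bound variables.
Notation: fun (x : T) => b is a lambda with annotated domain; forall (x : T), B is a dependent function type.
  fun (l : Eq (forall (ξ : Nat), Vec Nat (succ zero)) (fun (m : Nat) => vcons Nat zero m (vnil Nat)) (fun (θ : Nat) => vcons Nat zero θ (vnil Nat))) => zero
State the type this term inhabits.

type:
  forall (l : Eq (forall (ξ : Nat), Vec Nat (succ zero)) (fun (m : Nat) => vcons Nat zero m (vnil Nat)) (fun (θ : Nat) => vcons Nat zero θ (vnil Nat))), Nat


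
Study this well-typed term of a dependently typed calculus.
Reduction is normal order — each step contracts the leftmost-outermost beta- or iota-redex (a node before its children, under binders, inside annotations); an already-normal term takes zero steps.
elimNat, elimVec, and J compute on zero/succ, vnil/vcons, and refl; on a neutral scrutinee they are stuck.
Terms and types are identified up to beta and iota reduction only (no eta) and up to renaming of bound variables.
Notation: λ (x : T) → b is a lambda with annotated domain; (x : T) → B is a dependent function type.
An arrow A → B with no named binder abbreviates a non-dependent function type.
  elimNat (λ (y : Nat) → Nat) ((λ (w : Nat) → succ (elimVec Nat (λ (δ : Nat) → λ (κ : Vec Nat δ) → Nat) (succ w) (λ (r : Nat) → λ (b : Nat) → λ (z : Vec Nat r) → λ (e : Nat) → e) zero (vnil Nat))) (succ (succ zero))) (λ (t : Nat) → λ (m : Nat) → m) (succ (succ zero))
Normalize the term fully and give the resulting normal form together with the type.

resulting normal form:
  succ (succ (succ (succ zero)))
type:
  Nat


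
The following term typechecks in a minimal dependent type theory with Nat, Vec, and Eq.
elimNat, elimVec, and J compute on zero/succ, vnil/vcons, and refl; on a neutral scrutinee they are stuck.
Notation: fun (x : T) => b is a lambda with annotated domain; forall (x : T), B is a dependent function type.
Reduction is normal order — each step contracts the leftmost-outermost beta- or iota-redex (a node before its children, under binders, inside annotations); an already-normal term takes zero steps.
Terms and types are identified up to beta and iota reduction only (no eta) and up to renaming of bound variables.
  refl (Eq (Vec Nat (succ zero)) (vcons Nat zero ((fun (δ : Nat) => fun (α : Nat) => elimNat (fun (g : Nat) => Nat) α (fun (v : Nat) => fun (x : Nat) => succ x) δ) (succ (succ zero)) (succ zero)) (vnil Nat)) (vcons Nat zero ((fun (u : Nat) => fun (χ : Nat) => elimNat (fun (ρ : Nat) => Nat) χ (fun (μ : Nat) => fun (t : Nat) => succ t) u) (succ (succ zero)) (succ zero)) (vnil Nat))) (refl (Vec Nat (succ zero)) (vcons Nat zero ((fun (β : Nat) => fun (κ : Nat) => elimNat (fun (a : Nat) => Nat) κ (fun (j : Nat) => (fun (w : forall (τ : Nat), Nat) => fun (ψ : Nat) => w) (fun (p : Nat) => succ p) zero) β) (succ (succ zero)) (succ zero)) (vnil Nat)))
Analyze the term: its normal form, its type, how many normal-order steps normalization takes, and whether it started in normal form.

normal form:
  refl (Eq (Vec Nat (succ zero)) (vcons Nat zero (succ (succ (succ zero))) (vnil Nat)) (vcons Nat zero (succ (succ (succ zero))) (vnil Nat))) (refl (Vec Nat (succ zero)) (vcons Nat zero (succ (succ (succ zero))) (vnil Nat)))
inferred type:
  Eq (Eq (Vec Nat (succ zero)) (vcons Nat zero (succ (succ (succ zero))) (vnil Nat)) (vcons Nat zero (succ (succ (succ zero))) (vnil Nat))) (refl (Vec Nat (succ zero)) (vcons Nat zero (succ (succ (succ zero))) (vnil Nat))) (refl (Vec Nat (succ zero)) (vcons Nat zero (succ (succ (succ zero))) (vnil Nat)))
normal-order step count: 31
already normal: no
first contracted redex: a beta-redex


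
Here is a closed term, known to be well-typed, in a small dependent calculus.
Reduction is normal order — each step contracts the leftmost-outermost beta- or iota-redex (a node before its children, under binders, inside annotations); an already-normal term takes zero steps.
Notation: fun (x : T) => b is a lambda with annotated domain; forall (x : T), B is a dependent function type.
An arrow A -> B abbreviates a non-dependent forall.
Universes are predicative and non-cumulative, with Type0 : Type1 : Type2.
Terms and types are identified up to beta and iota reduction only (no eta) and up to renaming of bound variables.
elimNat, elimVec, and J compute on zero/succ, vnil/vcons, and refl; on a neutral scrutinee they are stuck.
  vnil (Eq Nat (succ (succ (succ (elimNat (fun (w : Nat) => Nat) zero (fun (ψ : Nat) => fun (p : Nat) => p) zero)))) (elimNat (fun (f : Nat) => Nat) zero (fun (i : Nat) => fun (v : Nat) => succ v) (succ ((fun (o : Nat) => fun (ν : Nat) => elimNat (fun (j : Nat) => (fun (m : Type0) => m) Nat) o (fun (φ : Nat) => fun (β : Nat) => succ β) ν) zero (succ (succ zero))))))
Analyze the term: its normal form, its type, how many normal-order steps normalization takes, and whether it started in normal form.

resulting normal form:
  vnil (Eq Nat (succ (succ (succ zero))) (succ (succ (succ zero))))
inferred type:
  Vec (Eq Nat (succ (succ (succ zero))) (succ (succ (succ zero)))) zero
normal-order step count: 20
started in normal form: no
first redex: an elimNat iota-redex


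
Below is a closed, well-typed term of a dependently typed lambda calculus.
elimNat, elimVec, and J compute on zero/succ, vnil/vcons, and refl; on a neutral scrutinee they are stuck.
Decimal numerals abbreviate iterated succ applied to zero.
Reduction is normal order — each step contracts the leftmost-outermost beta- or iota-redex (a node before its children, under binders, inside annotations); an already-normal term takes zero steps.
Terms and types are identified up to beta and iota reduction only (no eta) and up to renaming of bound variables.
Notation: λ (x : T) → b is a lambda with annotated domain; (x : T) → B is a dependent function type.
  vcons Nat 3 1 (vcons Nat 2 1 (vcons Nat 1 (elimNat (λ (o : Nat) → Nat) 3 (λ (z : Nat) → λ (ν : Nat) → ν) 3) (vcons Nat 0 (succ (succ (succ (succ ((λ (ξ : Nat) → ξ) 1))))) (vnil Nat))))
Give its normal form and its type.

resulting normal form:
  vcons Nat 3 1 (vcons Nat 2 1 (vcons Nat 1 3 (vcons Nat 0 5 (vnil Nat))))
type:
  Vec Nat 4
observation: 11 normal-order steps separate the term from its normal form.


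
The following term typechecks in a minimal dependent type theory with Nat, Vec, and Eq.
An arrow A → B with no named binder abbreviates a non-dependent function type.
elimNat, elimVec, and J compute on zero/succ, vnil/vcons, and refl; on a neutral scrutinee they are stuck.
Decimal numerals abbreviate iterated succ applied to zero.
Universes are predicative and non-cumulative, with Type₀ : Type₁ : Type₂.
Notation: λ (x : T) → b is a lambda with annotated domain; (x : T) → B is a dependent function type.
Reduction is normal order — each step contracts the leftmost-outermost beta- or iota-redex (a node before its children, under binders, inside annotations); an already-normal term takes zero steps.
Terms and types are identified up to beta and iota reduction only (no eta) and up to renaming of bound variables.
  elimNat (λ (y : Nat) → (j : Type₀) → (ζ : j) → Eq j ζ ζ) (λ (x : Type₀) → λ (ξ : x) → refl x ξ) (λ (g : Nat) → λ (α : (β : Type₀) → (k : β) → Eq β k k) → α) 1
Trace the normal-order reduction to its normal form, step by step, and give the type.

reduction (normal order):
  elimNat (λ (y : Nat) → (j : Type₀) → (ζ : j) → Eq j ζ ζ) (λ (x : Type₀) → λ (ξ : x) → refl x ξ) (λ (g : Nat) → λ (α : (β : Type₀) → (k : β) → Eq β k k) → α) 1
  ~> (λ (y : Nat) → λ (j : (ζ : Type₀) → (x : ζ) → Eq ζ x x) → j) 0 (elimNat (λ (ξ : Nat) → (g : Type₀) → (α : g) → Eq g α α) (λ (β : Type₀) → λ (k : β) → refl β k) (λ (r : Nat) → λ (n : (η : Type₀) → (χ : η) → Eq η χ χ) → n) 0)
  ~> (λ (y : (j : Type₀) → (ζ : j) → Eq j ζ ζ) → y) (elimNat (λ (x : Nat) → (ξ : Type₀) → (g : ξ) → Eq ξ g g) (λ (α : Type₀) → λ (β : α) → refl α β) (λ (k : Nat) → λ (r : (n : Type₀) → (η : n) → Eq n η η) → r) 0)
  ~> elimNat (λ (y : Nat) → (j : Type₀) → (ζ : j) → Eq j ζ ζ) (λ (x : Type₀) → λ (ξ : x) → refl x ξ) (λ (g : Nat) → λ (α : (β : Type₀) → (k : β) → Eq β k k) → α) 0
  ~> λ (y : Type₀) → λ (j : y) → refl y j
the term's type:
  (y : Type₀) → (j : y) → Eq y j j
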